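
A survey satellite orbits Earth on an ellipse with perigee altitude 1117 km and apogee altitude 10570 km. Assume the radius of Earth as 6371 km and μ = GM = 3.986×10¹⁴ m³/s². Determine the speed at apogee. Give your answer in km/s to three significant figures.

r_p = 6371 + 1117 = 7488.0 km = 7.4880×10⁶ m.
r_a = 6371 + 10570 = 16941 km = 1.6941×10⁷ m.
Semi-major axis a = (r_p + r_a)/2 = 12214 km = 1.221×10⁷ m.
Vis-viva: v² = μ(2/r − 1/a) = 3.986×10¹⁴ × (1.181×10⁻⁷ − 8.187×10⁻⁸) = 1.442×10⁷ m²/s².
v = 3798 m/s = 3.798 km/s.

v ≈ 3.80 km/s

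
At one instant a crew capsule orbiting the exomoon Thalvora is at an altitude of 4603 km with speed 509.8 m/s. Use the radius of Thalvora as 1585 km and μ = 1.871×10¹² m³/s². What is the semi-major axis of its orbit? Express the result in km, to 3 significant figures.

a ≈ 5430 km

r = 1585 + 4603 = 6188.0 km = 6.188×10⁶ m.
Vis-viva rearranged: 1/a = 2/r − v²/μ = 3.232×10⁻⁷ − 1.389×10⁻⁷ = 1.843×10⁻⁷ m⁻¹.
a = 5.426×10⁶ m = 5426.0 km.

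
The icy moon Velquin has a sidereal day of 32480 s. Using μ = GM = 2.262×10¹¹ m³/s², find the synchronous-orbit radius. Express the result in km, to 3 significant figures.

r_sync ≈ 1820 km

A synchronous orbit has period T, so by Kepler's third law a = (μT²/4π²)^(1/3).
μT²/4π² = 2.262×10¹¹ × (3.248×10⁴)² / 39.48 = 6.045×10¹⁸ m³.
a = 1.822×10⁶ m = 1821.6 km.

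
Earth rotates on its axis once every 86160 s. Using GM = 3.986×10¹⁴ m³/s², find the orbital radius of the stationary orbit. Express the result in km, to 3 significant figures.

r_sync ≈ 42200 km

A synchronous orbit has period T, so by Kepler's third law a = (μT²/4π²)^(1/3).
μT²/4π² = 3.986×10¹⁴ × (8.616×10⁴)² / 39.48 = 7.495×10²² m³.
a = 4.216×10⁷ m = 42163 km.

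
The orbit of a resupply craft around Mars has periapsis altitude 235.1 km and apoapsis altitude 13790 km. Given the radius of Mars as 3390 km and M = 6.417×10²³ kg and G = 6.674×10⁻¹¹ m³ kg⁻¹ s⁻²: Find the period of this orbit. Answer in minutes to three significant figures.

μ = GM = 6.674×10⁻¹¹ × 6.417×10²³ = 4.283×10¹³ m³/s².
r_p = 3390 + 235.1 = 3625.1 km = 3.6251×10⁶ m.
r_a = 3390 + 13790 = 17180 km = 1.7180×10⁷ m.
Semi-major axis a = (r_p + r_a)/2 = (3625.1 + 17180)/2 = 10403 km = 1.040×10⁷ m.
By Kepler's third law T = 2π√(a³/μ) = 2π × 5.127×10³ = 3.221×10⁴ s.
= 536.9 minutes.

T ≈ 537 minutes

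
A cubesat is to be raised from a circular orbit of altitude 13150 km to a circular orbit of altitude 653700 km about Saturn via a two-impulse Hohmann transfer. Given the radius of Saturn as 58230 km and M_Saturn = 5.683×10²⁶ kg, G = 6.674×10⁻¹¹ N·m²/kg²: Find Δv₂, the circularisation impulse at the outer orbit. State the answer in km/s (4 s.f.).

Δv ≈ 4.183 km/s

μ = GM = 6.674×10⁻¹¹ × 5.683×10²⁶ = 3.793×10¹⁶ m³/s².
r₁ = 58230 + 13150 = 71380 km = 7.1380×10⁷ m.
r₂ = 58230 + 653700 = 711930 km = 7.1193×10⁸ m.
Transfer ellipse a_t = (r₁ + r₂)/2 = 3.917×10⁸ m.
At r₁: circular v_c1 = √(μ/r₁) = 23050 m/s; transfer-perikrone v_p = √[μ(2/r₁ − 1/a_t)] = 31080 m/s.
At r₂: circular v_c2 = √(μ/r₂) = 7299 m/s; transfer-apokrone v_a = √[μ(2/r₂ − 1/a_t)] = 3116 m/s.
Δv₂ = v_c2 − v_a = 4183 m/s.
= 4.183 km/s.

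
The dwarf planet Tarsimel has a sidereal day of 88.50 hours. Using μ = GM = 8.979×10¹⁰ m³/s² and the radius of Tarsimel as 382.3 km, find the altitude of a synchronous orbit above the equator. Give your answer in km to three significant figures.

T = 88.50 hours = 3.186×10⁵ s.
A synchronous orbit has period T, so by Kepler's third law a = (μT²/4π²)^(1/3).
μT²/4π² = 8.979×10¹⁰ × (3.186×10⁵)² / 39.48 = 2.309×10²⁰ m³.
a = 6.135×10⁶ m = 6134.6 km.
Altitude h = a − R = 6134.6 − 382.3 = 5752.3 km.

h_sync ≈ 5750 km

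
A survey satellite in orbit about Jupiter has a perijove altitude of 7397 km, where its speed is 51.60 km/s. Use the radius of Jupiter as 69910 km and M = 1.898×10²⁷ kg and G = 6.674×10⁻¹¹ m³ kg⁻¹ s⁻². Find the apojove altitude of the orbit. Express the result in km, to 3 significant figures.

μ = GM = 6.674×10⁻¹¹ × 1.898×10²⁷ = 1.267×10¹⁷ m³/s².
r_p = 69910 + 7397 = 77307 km = 7.731×10⁷ m.
Specific energy ε = v²/2 − μ/r = -3.073×10⁸ J/kg, so a = −μ/(2ε) = 2.061×10⁸ m.
The apsides satisfy r_p + r_a = 2a, so the apojove radius is 2a − r_p = 3.349×10⁸ m = 3.3492×10⁵ km.
Apojove altitude = 3.3492×10⁵ − 69910 = 2.6501×10⁵ km.

apojove altitude ≈ 2.65×10⁵ km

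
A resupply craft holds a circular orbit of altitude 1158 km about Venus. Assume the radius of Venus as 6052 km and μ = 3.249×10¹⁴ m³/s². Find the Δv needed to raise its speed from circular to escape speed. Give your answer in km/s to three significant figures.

r = 6052 + 1158 = 7210.0 km = 7.2100×10⁶ m.
Circular speed v_c = √(μ/r) = 6713 m/s.
Escape speed v_esc = √(2μ/r) = √2 × v_c = 9493 m/s.
Δv = v_esc − v_c = 2781 m/s = 2.781 km/s.

Δv ≈ 2.78 km/s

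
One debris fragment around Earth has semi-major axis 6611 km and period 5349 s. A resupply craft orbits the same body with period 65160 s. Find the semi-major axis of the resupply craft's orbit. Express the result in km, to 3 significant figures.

a₂ ≈ 35000 km

Kepler's third law: a³ ∝ T², so a₂ = a₁ (T₂/T₁)^(2/3).
T₂/T₁ = 12.18, (T₂/T₁)^(2/3) = 5.294.
a₂ = 6611 × 5.294 = 35000 km.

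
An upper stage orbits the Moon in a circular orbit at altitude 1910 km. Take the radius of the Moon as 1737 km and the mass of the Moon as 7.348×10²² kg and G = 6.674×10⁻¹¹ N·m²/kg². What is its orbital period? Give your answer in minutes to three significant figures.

T ≈ 329 minutes

μ = GM = 6.674×10⁻¹¹ × 7.348×10²² = 4.904×10¹² m³/s².
r = 1737 + 1910 = 3647.0 km = 3.6470×10⁶ m.
Kepler's third law: T = 2π√(r³/μ) = 2π√((3.647×10⁶)³ / 4.904×10¹²).
r³/μ = 9.891×10⁶ s², so T = 2π × 3.145×10³ = 1.976×10⁴ s.
Converting: 1.976×10⁴ s ÷ 60.00 = 329.3 minutes.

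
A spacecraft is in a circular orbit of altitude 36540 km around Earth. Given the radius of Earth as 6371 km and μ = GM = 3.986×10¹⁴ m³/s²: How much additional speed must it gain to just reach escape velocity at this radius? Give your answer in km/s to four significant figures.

Δv ≈ 1.262 km/s

r = 6371 + 36540 = 42911 km = 4.2911×10⁷ m.
Circular speed v_c = √(μ/r) = 3048 m/s.
Escape speed v_esc = √(2μ/r) = √2 × v_c = 4310 m/s.
Δv = v_esc − v_c = 1262 m/s = 1.262 km/s.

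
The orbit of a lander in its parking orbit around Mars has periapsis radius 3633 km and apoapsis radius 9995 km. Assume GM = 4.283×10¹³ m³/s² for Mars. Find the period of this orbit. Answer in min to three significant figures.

Semi-major axis a = (r_p + r_a)/2 = (3633.0 + 9995.0)/2 = 6814.0 km = 6.814×10⁶ m.
By Kepler's third law T = 2π√(a³/μ) = 2π × 2.718×10³ = 1.708×10⁴ s.
= 284.6 min.

T ≈ 285 min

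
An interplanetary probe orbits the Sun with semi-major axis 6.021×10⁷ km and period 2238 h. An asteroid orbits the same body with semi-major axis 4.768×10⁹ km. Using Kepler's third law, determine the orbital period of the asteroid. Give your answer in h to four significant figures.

Kepler's third law: T² ∝ a³, so T₂ = T₁ (a₂/a₁)^(3/2).
a₂/a₁ = 79.19, (a₂/a₁)^(3/2) = 704.7.
T₂ = 2238 × 704.7 = 1.577×10⁶ h.

T₂ ≈ 1.577×10⁶ h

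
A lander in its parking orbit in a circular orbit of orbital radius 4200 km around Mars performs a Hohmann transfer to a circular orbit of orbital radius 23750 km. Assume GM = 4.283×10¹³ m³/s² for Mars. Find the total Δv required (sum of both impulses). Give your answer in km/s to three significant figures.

r₁ = 4200 km = 4.200×10⁶ m.
r₂ = 23750 km = 2.375×10⁷ m.
Transfer ellipse a_t = (r₁ + r₂)/2 = 1.398×10⁷ m.
At r₁: circular v_c1 = √(μ/r₁) = 3193 m/s; transfer-periapsis v_p = √[μ(2/r₁ − 1/a_t)] = 4163 m/s.
Δv₁ = v_p − v_c1 = 969.6 m/s.
At r₂: circular v_c2 = √(μ/r₂) = 1343 m/s; transfer-apoapsis v_a = √[μ(2/r₂ − 1/a_t)] = 736.2 m/s.
Δv₂ = v_c2 − v_a = 606.7 m/s.
Total Δv = Δv₁ + Δv₂ = 1576 m/s = 1.576 km/s.

Δv_total ≈ 1.58 km/s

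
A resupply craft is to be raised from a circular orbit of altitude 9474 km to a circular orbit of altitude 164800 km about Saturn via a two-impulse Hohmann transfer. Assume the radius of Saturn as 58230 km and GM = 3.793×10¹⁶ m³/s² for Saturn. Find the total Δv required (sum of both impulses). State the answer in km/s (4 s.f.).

Δv_total ≈ 9.790 km/s

r₁ = 58230 + 9474 = 67704 km = 6.7704×10⁷ m.
r₂ = 58230 + 164800 = 223030 km = 2.2303×10⁸ m.
Transfer ellipse a_t = (r₁ + r₂)/2 = 1.454×10⁸ m.
At r₁: circular v_c1 = √(μ/r₁) = 23670 m/s; transfer-perikrone v_p = √[μ(2/r₁ − 1/a_t)] = 29320 m/s.
Δv₁ = v_p − v_c1 = 5649 m/s.
At r₂: circular v_c2 = √(μ/r₂) = 13040 m/s; transfer-apokrone v_a = √[μ(2/r₂ − 1/a_t)] = 8900 m/s.
Δv₂ = v_c2 − v_a = 4141 m/s.
Total Δv = Δv₁ + Δv₂ = 9790 m/s = 9.790 km/s.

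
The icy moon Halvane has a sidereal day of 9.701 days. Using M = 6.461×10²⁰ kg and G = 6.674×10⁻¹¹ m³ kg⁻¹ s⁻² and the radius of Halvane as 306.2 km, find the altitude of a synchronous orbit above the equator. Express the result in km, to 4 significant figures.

h_sync ≈ 8849 km

μ = GM = 6.674×10⁻¹¹ × 6.461×10²⁰ = 4.312×10¹⁰ m³/s².
T = 9.701 days = 8.382×10⁵ s.
A synchronous orbit has period T, so by Kepler's third law a = (μT²/4π²)^(1/3).
μT²/4π² = 4.312×10¹⁰ × (8.382×10⁵)² / 39.48 = 7.673×10²⁰ m³.
a = 9.155×10⁶ m = 9155.1 km.
Altitude h = a − R = 9155.1 − 306.2 = 8848.9 km.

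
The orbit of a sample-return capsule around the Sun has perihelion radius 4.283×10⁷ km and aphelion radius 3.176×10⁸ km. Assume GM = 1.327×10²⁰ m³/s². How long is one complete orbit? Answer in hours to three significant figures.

Semi-major axis a = (r_p + r_a)/2 = (4.2830×10⁷ + 3.1760×10⁸)/2 = 1.8022×10⁸ km = 1.802×10¹¹ m.
By Kepler's third law T = 2π√(a³/μ) = 2π × 6.641×10⁶ = 4.173×10⁷ s.
= 11590 hours.

T ≈ 11600 hours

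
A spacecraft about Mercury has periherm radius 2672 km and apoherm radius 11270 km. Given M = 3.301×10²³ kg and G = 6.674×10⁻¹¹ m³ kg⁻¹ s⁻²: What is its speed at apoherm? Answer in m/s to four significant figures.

μ = GM = 6.674×10⁻¹¹ × 3.301×10²³ = 2.203×10¹³ m³/s².
Semi-major axis a = (r_p + r_a)/2 = 6971.0 km = 6.971×10⁶ m.
Vis-viva: v² = μ(2/r − 1/a) = 2.203×10¹³ × (1.775×10⁻⁷ − 1.435×10⁻⁷) = 7.493×10⁵ m²/s².
v = 865.6 m/s.

v ≈ 865.6 m/s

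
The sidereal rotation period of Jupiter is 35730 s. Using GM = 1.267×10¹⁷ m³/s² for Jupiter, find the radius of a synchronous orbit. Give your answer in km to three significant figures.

A synchronous orbit has period T, so by Kepler's third law a = (μT²/4π²)^(1/3).
μT²/4π² = 1.267×10¹⁷ × (3.573×10⁴)² / 39.48 = 4.097×10²⁴ m³.
a = 1.600×10⁸ m = 1.6002×10⁵ km.

r_sync ≈ 1.60×10⁵ km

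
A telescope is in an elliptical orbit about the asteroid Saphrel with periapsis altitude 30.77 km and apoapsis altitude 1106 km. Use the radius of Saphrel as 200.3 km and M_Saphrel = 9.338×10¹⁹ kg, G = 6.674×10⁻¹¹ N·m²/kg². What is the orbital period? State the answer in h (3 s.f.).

μ = GM = 6.674×10⁻¹¹ × 9.338×10¹⁹ = 6.232×10⁹ m³/s².
r_p = 200.3 + 30.77 = 231.07 km = 2.3107×10⁵ m.
r_a = 200.3 + 1106 = 1306.3 km = 1.3063×10⁶ m.
Semi-major axis a = (r_p + r_a)/2 = (231.07 + 1306.3)/2 = 768.68 km = 7.687×10⁵ m.
By Kepler's third law T = 2π√(a³/μ) = 2π × 8.537×10³ = 5.364×10⁴ s.
= 14.90 h.

T ≈ 14.9 h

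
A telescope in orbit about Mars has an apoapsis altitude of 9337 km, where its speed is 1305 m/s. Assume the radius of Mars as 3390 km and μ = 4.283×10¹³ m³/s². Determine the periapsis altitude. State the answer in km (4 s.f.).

periapsis altitude ≈ 921.1 km

r_a = 3390 + 9337 = 12727 km = 1.273×10⁷ m.
Specific energy ε = v²/2 − μ/r = -2.514×10⁶ J/kg, so a = −μ/(2ε) = 8.519×10⁶ m.
The apsides satisfy r_p + r_a = 2a, so the periapsis radius is 2a − r_a = 4.311×10⁶ m = 4311.1 km.
Periapsis altitude = 4311.1 − 3390 = 921.13 km.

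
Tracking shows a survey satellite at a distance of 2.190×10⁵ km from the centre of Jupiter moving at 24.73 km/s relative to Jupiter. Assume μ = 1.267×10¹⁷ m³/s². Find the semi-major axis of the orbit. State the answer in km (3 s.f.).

r = 2.190×10⁸ m.
Vis-viva rearranged: 1/a = 2/r − v²/μ = 9.132×10⁻⁹ − 4.827×10⁻⁹ = 4.305×10⁻⁹ m⁻¹.
a = 2.323×10⁸ m = 2.3226×10⁵ km.

a ≈ 2.32×10⁵ km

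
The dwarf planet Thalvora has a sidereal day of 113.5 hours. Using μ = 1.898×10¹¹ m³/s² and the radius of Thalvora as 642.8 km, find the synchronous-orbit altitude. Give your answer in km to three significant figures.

T = 113.5 hours = 4.086×10⁵ s.
A synchronous orbit has period T, so by Kepler's third law a = (μT²/4π²)^(1/3).
μT²/4π² = 1.898×10¹¹ × (4.086×10⁵)² / 39.48 = 8.027×10²⁰ m³.
a = 9.293×10⁶ m = 9293.5 km.
Altitude h = a − R = 9293.5 − 642.8 = 8650.7 km.

h_sync ≈ 8650 km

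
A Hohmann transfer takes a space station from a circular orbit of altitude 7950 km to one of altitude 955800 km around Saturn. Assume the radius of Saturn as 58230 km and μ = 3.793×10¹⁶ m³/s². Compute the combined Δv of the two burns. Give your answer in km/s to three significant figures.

Δv_total ≈ 12.8 km/s

r₁ = 58230 + 7950 = 66180 km = 6.6180×10⁷ m.
r₂ = 58230 + 955800 = 1014000 km = 1.0140×10⁹ m.
Transfer ellipse a_t = (r₁ + r₂)/2 = 5.401×10⁸ m.
At r₁: circular v_c1 = √(μ/r₁) = 23940 m/s; transfer-perikrone v_p = √[μ(2/r₁ − 1/a_t)] = 32800 m/s.
Δv₁ = v_p − v_c1 = 8863 m/s.
At r₂: circular v_c2 = √(μ/r₂) = 6116 m/s; transfer-apokrone v_a = √[μ(2/r₂ − 1/a_t)] = 2141 m/s.
Δv₂ = v_c2 − v_a = 3975 m/s.
Total Δv = Δv₁ + Δv₂ = 12840 m/s = 12.84 km/s.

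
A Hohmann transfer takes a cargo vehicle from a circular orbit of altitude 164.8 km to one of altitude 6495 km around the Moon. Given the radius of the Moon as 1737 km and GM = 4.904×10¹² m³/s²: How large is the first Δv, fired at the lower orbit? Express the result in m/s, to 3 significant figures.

Δv ≈ 441 m/s

r₁ = 1737 + 164.8 = 1901.8 km = 1.9018×10⁶ m.
r₂ = 1737 + 6495 = 8232.0 km = 8.2320×10⁶ m.
Transfer ellipse a_t = (r₁ + r₂)/2 = 5.067×10⁶ m.
At r₁: circular v_c1 = √(μ/r₁) = 1606 m/s; transfer-perilune v_p = √[μ(2/r₁ − 1/a_t)] = 2047 m/s.
Δv₁ = v_p − v_c1 = 441.0 m/s.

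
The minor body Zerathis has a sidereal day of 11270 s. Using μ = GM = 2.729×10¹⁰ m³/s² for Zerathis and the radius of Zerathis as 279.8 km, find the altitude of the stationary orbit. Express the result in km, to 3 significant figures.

A synchronous orbit has period T, so by Kepler's third law a = (μT²/4π²)^(1/3).
μT²/4π² = 2.729×10¹⁰ × (1.127×10⁴)² / 39.48 = 8.780×10¹⁶ m³.
a = 4.445×10⁵ m = 444.46 km.
Altitude h = a − R = 444.46 − 279.8 = 164.66 km.

h_sync ≈ 165 km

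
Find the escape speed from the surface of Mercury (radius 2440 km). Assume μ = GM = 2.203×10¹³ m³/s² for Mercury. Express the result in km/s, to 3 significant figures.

r = R = 2.440×10⁶ m.
Escape speed v_esc = √(2μ/r) = √(2 × 2.203×10¹³ / 2.440×10⁶) = √(1.806×10⁷) = 4249 m/s.
= 4.249 km/s.

v_esc ≈ 4.25 km/s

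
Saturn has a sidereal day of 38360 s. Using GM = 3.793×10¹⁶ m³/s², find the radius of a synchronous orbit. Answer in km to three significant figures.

r_sync ≈ 1.12×10⁵ km

A synchronous orbit has period T, so by Kepler's third law a = (μT²/4π²)^(1/3).
μT²/4π² = 3.793×10¹⁶ × (3.836×10⁴)² / 39.48 = 1.414×10²⁴ m³.
a = 1.122×10⁸ m = 1.1223×10⁵ km.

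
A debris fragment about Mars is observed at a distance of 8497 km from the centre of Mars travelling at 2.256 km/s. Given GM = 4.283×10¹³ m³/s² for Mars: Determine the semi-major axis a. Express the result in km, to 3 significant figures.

r = 8.497×10⁶ m.
Specific orbital energy ε = v²/2 − μ/r = (2256)²/2 − 4.283×10¹³/8.497×10⁶ = -2.496×10⁶ J/kg.
Since ε = −μ/(2a), a = −μ/(2ε) = 8.580×10⁶ m = 8580.3 km.

a ≈ 8580 km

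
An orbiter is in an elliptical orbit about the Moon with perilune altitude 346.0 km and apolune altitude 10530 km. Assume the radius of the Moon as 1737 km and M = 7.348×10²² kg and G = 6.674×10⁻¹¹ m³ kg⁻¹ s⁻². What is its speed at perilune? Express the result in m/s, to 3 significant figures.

v ≈ 2010 m/s

μ = GM = 6.674×10⁻¹¹ × 7.348×10²² = 4.904×10¹² m³/s².
r_p = 1737 + 346.0 = 2083.0 km = 2.0830×10⁶ m.
r_a = 1737 + 10530 = 12267 km = 1.2267×10⁷ m.
Semi-major axis a = (r_p + r_a)/2 = 7175.0 km = 7.175×10⁶ m.
Vis-viva: v² = μ(2/r − 1/a) = 4.904×10¹² × (9.602×10⁻⁷ − 1.394×10⁻⁷) = 4.025×10⁶ m²/s².
v = 2006 m/s.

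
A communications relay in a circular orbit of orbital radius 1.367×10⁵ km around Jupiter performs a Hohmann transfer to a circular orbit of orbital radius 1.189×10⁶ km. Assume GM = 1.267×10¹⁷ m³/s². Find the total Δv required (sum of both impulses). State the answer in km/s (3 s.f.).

Δv_total ≈ 16.0 km/s

r₁ = 1.367×10⁵ km = 1.367×10⁸ m.
r₂ = 1.189×10⁶ km = 1.189×10⁹ m.
Transfer ellipse a_t = (r₁ + r₂)/2 = 6.628×10⁸ m.
At r₁: circular v_c1 = √(μ/r₁) = 30440 m/s; transfer-perijove v_p = √[μ(2/r₁ − 1/a_t)] = 40770 m/s.
Δv₁ = v_p − v_c1 = 10330 m/s.
At r₂: circular v_c2 = √(μ/r₂) = 10320 m/s; transfer-apojove v_a = √[μ(2/r₂ − 1/a_t)] = 4688 m/s.
Δv₂ = v_c2 − v_a = 5635 m/s.
Total Δv = Δv₁ + Δv₂ = 15970 m/s = 15.97 km/s.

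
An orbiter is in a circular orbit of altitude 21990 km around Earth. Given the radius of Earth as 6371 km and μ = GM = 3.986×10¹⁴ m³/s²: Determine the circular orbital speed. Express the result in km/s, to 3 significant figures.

r = 6371 + 21990 = 28361 km = 2.8361×10⁷ m.
For a circular orbit v = √(μ/r) = √(3.986×10¹⁴ / 2.836×10⁷) = √(1.405×10⁷) = 3749 m/s.
That is 3.749 km/s.

v ≈ 3.75 km/s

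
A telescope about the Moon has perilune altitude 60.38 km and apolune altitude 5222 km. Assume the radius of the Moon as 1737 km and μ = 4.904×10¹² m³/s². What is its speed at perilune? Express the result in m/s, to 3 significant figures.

v ≈ 2080 m/s

r_p = 1737 + 60.38 = 1797.4 km = 1.7974×10⁶ m.
r_a = 1737 + 5222 = 6959.0 km = 6.9590×10⁶ m.
Semi-major axis a = (r_p + r_a)/2 = 4378.2 km = 4.378×10⁶ m.
Vis-viva: v² = μ(2/r − 1/a) = 4.904×10¹² × (1.113×10⁻⁶ − 2.284×10⁻⁷) = 4.337×10⁶ m²/s².
v = 2082 m/s.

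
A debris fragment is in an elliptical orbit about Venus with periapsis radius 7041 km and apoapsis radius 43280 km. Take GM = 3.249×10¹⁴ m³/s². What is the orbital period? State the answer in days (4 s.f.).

Semi-major axis a = (r_p + r_a)/2 = (7041.0 + 43280)/2 = 25160 km = 2.516×10⁷ m.
By Kepler's third law T = 2π√(a³/μ) = 2π × 7.002×10³ = 4.399×10⁴ s.
= 0.5092 days.

T ≈ 0.5092 days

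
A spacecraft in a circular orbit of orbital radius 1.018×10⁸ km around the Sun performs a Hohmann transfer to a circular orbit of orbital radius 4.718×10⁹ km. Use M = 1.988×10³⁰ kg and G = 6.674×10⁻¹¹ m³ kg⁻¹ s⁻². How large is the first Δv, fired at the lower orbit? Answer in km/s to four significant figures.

Δv ≈ 14.41 km/s

μ = GM = 6.674×10⁻¹¹ × 1.988×10³⁰ = 1.327×10²⁰ m³/s².
r₁ = 1.018×10⁸ km = 1.018×10¹¹ m.
r₂ = 4.718×10⁹ km = 4.718×10¹² m.
Transfer ellipse a_t = (r₁ + r₂)/2 = 2.410×10¹² m.
At r₁: circular v_c1 = √(μ/r₁) = 36100 m/s; transfer-perihelion v_p = √[μ(2/r₁ − 1/a_t)] = 50510 m/s.
Δv₁ = v_p − v_c1 = 14410 m/s.
= 14.41 km/s.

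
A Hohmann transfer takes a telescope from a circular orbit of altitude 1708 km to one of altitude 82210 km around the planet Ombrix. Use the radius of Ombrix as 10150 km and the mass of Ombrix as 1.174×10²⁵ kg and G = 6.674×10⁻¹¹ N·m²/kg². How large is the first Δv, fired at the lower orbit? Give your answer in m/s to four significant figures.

Δv ≈ 2693 m/s

μ = GM = 6.674×10⁻¹¹ × 1.174×10²⁵ = 7.835×10¹⁴ m³/s².
r₁ = 10150 + 1708 = 11858 km = 1.1858×10⁷ m.
r₂ = 10150 + 82210 = 92360 km = 9.2360×10⁷ m.
Transfer ellipse a_t = (r₁ + r₂)/2 = 5.211×10⁷ m.
At r₁: circular v_c1 = √(μ/r₁) = 8129 m/s; transfer-periapsis v_p = √[μ(2/r₁ − 1/a_t)] = 10820 m/s.
Δv₁ = v_p − v_c1 = 2693 m/s.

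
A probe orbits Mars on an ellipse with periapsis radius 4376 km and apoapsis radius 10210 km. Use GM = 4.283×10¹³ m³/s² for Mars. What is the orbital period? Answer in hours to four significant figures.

Semi-major axis a = (r_p + r_a)/2 = (4376.0 + 10210)/2 = 7293.0 km = 7.293×10⁶ m.
By Kepler's third law T = 2π√(a³/μ) = 2π × 3.009×10³ = 1.891×10⁴ s.
= 5.252 hours.

T ≈ 5.252 hours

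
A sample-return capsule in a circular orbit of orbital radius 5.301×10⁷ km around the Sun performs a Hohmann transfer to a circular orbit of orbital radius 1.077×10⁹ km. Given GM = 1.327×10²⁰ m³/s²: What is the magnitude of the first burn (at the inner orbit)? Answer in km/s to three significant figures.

r₁ = 5.301×10⁷ km = 5.301×10¹⁰ m.
r₂ = 1.077×10⁹ km = 1.077×10¹² m.
Transfer ellipse a_t = (r₁ + r₂)/2 = 5.650×10¹¹ m.
At r₁: circular v_c1 = √(μ/r₁) = 50030 m/s; transfer-perihelion v_p = √[μ(2/r₁ − 1/a_t)] = 69080 m/s.
Δv₁ = v_p − v_c1 = 19040 m/s.
= 19.04 km/s.

Δv ≈ 19.0 km/s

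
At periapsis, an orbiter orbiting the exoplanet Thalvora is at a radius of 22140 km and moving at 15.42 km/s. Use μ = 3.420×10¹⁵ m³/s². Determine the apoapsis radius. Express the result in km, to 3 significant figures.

r_p = 2.214×10⁷ m.
Specific energy ε = v²/2 − μ/r = -3.558×10⁷ J/kg, so a = −μ/(2ε) = 4.806×10⁷ m.
The apsides satisfy r_p + r_a = 2a, so the apoapsis radius is 2a − r_p = 7.397×10⁷ m = 73972 km.

apoapsis radius ≈ 74000 km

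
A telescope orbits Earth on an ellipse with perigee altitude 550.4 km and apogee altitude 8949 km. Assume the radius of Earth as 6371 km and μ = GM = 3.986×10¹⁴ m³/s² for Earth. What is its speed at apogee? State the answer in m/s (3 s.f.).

r_p = 6371 + 550.4 = 6921.4 km = 6.9214×10⁶ m.
r_a = 6371 + 8949 = 15320 km = 1.5320×10⁷ m.
Semi-major axis a = (r_p + r_a)/2 = 11121 km = 1.112×10⁷ m.
Vis-viva: v² = μ(2/r − 1/a) = 3.986×10¹⁴ × (1.305×10⁻⁷ − 8.992×10⁻⁸) = 1.619×10⁷ m²/s².
v = 4024 m/s.

v ≈ 4020 m/s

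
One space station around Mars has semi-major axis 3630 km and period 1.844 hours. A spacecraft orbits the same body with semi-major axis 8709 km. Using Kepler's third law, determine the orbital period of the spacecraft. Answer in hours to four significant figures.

Kepler's third law: T² ∝ a³, so T₂ = T₁ (a₂/a₁)^(3/2).
a₂/a₁ = 2.399, (a₂/a₁)^(3/2) = 3.716.
T₂ = 1.844 × 3.716 = 6.853 hours.

T₂ ≈ 6.853 hours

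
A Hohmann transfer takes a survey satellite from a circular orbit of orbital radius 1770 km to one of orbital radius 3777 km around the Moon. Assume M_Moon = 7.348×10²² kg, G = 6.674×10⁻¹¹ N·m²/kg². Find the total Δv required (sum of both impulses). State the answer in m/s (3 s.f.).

Δv_total ≈ 507 m/s

μ = GM = 6.674×10⁻¹¹ × 7.348×10²² = 4.904×10¹² m³/s².
r₁ = 1770 km = 1.770×10⁶ m.
r₂ = 3777 km = 3.777×10⁶ m.
Transfer ellipse a_t = (r₁ + r₂)/2 = 2.774×10⁶ m.
At r₁: circular v_c1 = √(μ/r₁) = 1665 m/s; transfer-perilune v_p = √[μ(2/r₁ − 1/a_t)] = 1942 m/s.
Δv₁ = v_p − v_c1 = 277.9 m/s.
At r₂: circular v_c2 = √(μ/r₂) = 1139 m/s; transfer-apolune v_a = √[μ(2/r₂ − 1/a_t)] = 910.3 m/s.
Δv₂ = v_c2 − v_a = 229.2 m/s.
Total Δv = Δv₁ + Δv₂ = 507.1 m/s.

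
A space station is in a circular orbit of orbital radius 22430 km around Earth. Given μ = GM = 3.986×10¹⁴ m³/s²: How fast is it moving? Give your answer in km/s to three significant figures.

v ≈ 4.22 km/s

r = 22430 km = 2.243×10⁷ m.
For a circular orbit v = √(μ/r) = √(3.986×10¹⁴ / 2.243×10⁷) = √(1.777×10⁷) = 4216 m/s.
That is 4.216 km/s.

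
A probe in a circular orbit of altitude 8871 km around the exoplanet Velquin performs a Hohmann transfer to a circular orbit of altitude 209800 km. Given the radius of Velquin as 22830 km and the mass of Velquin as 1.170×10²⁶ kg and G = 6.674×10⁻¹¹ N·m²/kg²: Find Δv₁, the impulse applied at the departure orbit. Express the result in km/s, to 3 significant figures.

μ = GM = 6.674×10⁻¹¹ × 1.170×10²⁶ = 7.809×10¹⁵ m³/s².
r₁ = 22830 + 8871 = 31701 km = 3.1701×10⁷ m.
r₂ = 22830 + 209800 = 232630 km = 2.3263×10⁸ m.
Transfer ellipse a_t = (r₁ + r₂)/2 = 1.322×10⁸ m.
At r₁: circular v_c1 = √(μ/r₁) = 15690 m/s; transfer-periapsis v_p = √[μ(2/r₁ − 1/a_t)] = 20820 m/s.
Δv₁ = v_p − v_c1 = 5127 m/s.
= 5.127 km/s.

Δv ≈ 5.13 km/s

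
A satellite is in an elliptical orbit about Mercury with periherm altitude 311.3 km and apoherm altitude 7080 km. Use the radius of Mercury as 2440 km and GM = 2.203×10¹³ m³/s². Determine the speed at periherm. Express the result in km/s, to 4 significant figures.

v ≈ 3.525 km/s

r_p = 2440 + 311.3 = 2751.3 km = 2.7513×10⁶ m.
r_a = 2440 + 7080 = 9520.0 km = 9.5200×10⁶ m.
Semi-major axis a = (r_p + r_a)/2 = 6135.6 km = 6.136×10⁶ m.
Vis-viva: v² = μ(2/r − 1/a) = 2.203×10¹³ × (7.269×10⁻⁷ − 1.630×10⁻⁷) = 1.242×10⁷ m²/s².
v = 3525 m/s = 3.525 km/s.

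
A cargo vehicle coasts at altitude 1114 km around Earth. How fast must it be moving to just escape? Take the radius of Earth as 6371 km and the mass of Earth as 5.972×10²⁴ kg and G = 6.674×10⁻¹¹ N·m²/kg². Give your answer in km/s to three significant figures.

v_esc ≈ 10.3 km/s

μ = GM = 6.674×10⁻¹¹ × 5.972×10²⁴ = 3.986×10¹⁴ m³/s².
r = 6371 + 1114 = 7485.0 km = 7.4850×10⁶ m.
Escape speed v_esc = √(2μ/r) = √(2 × 3.986×10¹⁴ / 7.485×10⁶) = √(1.065×10⁸) = 10320 m/s.
= 10.32 km/s.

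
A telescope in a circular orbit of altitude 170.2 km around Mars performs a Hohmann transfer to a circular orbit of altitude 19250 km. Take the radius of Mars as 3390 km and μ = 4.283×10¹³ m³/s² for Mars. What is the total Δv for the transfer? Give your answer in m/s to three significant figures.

Δv_total ≈ 1750 m/s

r₁ = 3390 + 170.2 = 3560.2 km = 3.5602×10⁶ m.
r₂ = 3390 + 19250 = 22640 km = 2.2640×10⁷ m.
Transfer ellipse a_t = (r₁ + r₂)/2 = 1.310×10⁷ m.
At r₁: circular v_c1 = √(μ/r₁) = 3468 m/s; transfer-periapsis v_p = √[μ(2/r₁ − 1/a_t)] = 4560 m/s.
Δv₁ = v_p − v_c1 = 1091 m/s.
At r₂: circular v_c2 = √(μ/r₂) = 1375 m/s; transfer-apoapsis v_a = √[μ(2/r₂ − 1/a_t)] = 717.0 m/s.
Δv₂ = v_c2 − v_a = 658.4 m/s.
Total Δv = Δv₁ + Δv₂ = 1750 m/s.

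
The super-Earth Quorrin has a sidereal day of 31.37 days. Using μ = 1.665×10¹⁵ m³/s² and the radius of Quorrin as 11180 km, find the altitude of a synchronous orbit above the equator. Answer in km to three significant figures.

T = 31.37 days = 2.710×10⁶ s.
A synchronous orbit has period T, so by Kepler's third law a = (μT²/4π²)^(1/3).
μT²/4π² = 1.665×10¹⁵ × (2.710×10⁶)² / 39.48 = 3.098×10²⁶ m³.
a = 6.767×10⁸ m = 6.7666×10⁵ km.
Altitude h = a − R = 6.7666×10⁵ − 11180 = 6.6548×10⁵ km.

h_sync ≈ 6.65×10⁵ km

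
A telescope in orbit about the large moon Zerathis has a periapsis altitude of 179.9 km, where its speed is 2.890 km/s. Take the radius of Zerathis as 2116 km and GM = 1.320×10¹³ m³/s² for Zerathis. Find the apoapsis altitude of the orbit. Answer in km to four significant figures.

apoapsis altitude ≈ 3978 km

r_p = 2116 + 179.9 = 2295.9 km = 2.296×10⁶ m.
Specific energy ε = v²/2 − μ/r = -1.573×10⁶ J/kg, so a = −μ/(2ε) = 4.195×10⁶ m.
The apsides satisfy r_p + r_a = 2a, so the apoapsis radius is 2a − r_p = 6.094×10⁶ m = 6094.0 km.
Apoapsis altitude = 6094.0 − 2116 = 3978.0 km.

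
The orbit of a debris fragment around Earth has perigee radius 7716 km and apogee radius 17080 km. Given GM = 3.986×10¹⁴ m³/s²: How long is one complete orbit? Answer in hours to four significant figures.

Semi-major axis a = (r_p + r_a)/2 = (7716.0 + 17080)/2 = 12398 km = 1.240×10⁷ m.
By Kepler's third law T = 2π√(a³/μ) = 2π × 2.187×10³ = 1.374×10⁴ s.
= 3.816 hours.

T ≈ 3.816 hours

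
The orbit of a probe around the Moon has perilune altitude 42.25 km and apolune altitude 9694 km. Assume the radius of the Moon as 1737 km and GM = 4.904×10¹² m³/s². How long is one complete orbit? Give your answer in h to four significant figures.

r_p = 1737 + 42.25 = 1779.2 km = 1.7792×10⁶ m.
r_a = 1737 + 9694 = 11431 km = 1.1431×10⁷ m.
Semi-major axis a = (r_p + r_a)/2 = (1779.2 + 11431)/2 = 6605.1 km = 6.605×10⁶ m.
By Kepler's third law T = 2π√(a³/μ) = 2π × 7.666×10³ = 4.816×10⁴ s.
= 13.38 h.

T ≈ 13.38 h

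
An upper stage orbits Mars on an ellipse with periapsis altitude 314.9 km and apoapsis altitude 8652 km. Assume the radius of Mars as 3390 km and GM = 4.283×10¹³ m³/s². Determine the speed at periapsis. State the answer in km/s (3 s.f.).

r_p = 3390 + 314.9 = 3704.9 km = 3.7049×10⁶ m.
r_a = 3390 + 8652 = 12042 km = 1.2042×10⁷ m.
Semi-major axis a = (r_p + r_a)/2 = 7873.4 km = 7.873×10⁶ m.
Vis-viva: v² = μ(2/r − 1/a) = 4.283×10¹³ × (5.398×10⁻⁷ − 1.270×10⁻⁷) = 1.768×10⁷ m²/s².
v = 4205 m/s = 4.205 km/s.

v ≈ 4.20 km/s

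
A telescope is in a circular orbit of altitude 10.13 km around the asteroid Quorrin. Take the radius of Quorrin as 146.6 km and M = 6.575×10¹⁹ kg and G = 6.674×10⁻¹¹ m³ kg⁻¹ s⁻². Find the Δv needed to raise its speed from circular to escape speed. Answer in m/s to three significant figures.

Δv ≈ 69.3 m/s

μ = GM = 6.674×10⁻¹¹ × 6.575×10¹⁹ = 4.388×10⁹ m³/s².
r = 146.6 + 10.13 = 156.73 km = 1.5673×10⁵ m.
Circular speed v_c = √(μ/r) = 167.3 m/s.
Escape speed v_esc = √(2μ/r) = √2 × v_c = 236.6 m/s.
Δv = v_esc − v_c = 69.31 m/s.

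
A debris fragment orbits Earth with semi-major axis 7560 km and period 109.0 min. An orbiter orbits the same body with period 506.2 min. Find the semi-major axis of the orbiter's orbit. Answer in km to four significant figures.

a₂ ≈ 21040 km

Kepler's third law: a³ ∝ T², so a₂ = a₁ (T₂/T₁)^(2/3).
T₂/T₁ = 4.644, (T₂/T₁)^(2/3) = 2.784.
a₂ = 7560 × 2.784 = 21040 km.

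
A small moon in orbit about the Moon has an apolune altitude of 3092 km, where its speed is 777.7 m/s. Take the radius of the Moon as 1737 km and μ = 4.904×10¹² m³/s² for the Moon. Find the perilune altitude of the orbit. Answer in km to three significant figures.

perilune altitude ≈ 311 km

r_a = 1737 + 3092 = 4829.0 km = 4.829×10⁶ m.
Specific energy ε = v²/2 − μ/r = -7.131×10⁵ J/kg, so a = −μ/(2ε) = 3.438×10⁶ m.
The apsides satisfy r_p + r_a = 2a, so the perilune radius is 2a − r_a = 2.048×10⁶ m = 2047.8 km.
Perilune altitude = 2047.8 − 1737 = 310.80 km.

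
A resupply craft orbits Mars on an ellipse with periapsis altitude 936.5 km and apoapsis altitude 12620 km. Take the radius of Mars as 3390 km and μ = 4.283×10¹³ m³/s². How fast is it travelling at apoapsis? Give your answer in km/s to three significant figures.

r_p = 3390 + 936.5 = 4326.5 km = 4.3265×10⁶ m.
r_a = 3390 + 12620 = 16010 km = 1.6010×10⁷ m.
Semi-major axis a = (r_p + r_a)/2 = 10168 km = 1.017×10⁷ m.
Vis-viva: v² = μ(2/r − 1/a) = 4.283×10¹³ × (1.249×10⁻⁷ − 9.835×10⁻⁸) = 1.138×10⁶ m²/s².
v = 1067 m/s = 1.067 km/s.

v ≈ 1.07 km/s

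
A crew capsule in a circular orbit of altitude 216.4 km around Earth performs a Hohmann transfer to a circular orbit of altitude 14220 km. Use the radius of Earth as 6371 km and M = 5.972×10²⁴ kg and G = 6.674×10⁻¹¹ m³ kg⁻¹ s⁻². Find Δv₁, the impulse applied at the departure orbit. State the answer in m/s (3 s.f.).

μ = GM = 6.674×10⁻¹¹ × 5.972×10²⁴ = 3.986×10¹⁴ m³/s².
r₁ = 6371 + 216.4 = 6587.4 km = 6.5874×10⁶ m.
r₂ = 6371 + 14220 = 20591 km = 2.0591×10⁷ m.
Transfer ellipse a_t = (r₁ + r₂)/2 = 1.359×10⁷ m.
At r₁: circular v_c1 = √(μ/r₁) = 7779 m/s; transfer-perigee v_p = √[μ(2/r₁ − 1/a_t)] = 9575 m/s.
Δv₁ = v_p − v_c1 = 1796 m/s.

Δv ≈ 1800 m/s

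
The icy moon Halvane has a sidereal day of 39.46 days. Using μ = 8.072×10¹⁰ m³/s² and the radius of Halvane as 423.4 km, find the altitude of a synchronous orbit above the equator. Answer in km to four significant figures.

T = 39.46 days = 3.409×10⁶ s.
A synchronous orbit has period T, so by Kepler's third law a = (μT²/4π²)^(1/3).
μT²/4π² = 8.072×10¹⁰ × (3.409×10⁶)² / 39.48 = 2.377×10²² m³.
a = 2.875×10⁷ m = 28751 km.
Altitude h = a − R = 28751 − 423.4 = 28328 km.

h_sync ≈ 28330 km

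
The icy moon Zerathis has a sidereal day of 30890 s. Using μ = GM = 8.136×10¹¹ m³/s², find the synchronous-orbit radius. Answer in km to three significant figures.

r_sync ≈ 2700 km

A synchronous orbit has period T, so by Kepler's third law a = (μT²/4π²)^(1/3).
μT²/4π² = 8.136×10¹¹ × (3.089×10⁴)² / 39.48 = 1.966×10¹⁹ m³.
a = 2.699×10⁶ m = 2699.2 km.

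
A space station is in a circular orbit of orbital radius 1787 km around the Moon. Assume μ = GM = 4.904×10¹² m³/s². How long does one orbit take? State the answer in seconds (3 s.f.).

r = 1787 km = 1.787×10⁶ m.
Kepler's third law: T = 2π√(r³/μ) = 2π√((1.787×10⁶)³ / 4.904×10¹²).
r³/μ = 1.164×10⁶ s², so T = 2π × 1.079×10³ = 6.778×10³ s.

T ≈ 6780 seconds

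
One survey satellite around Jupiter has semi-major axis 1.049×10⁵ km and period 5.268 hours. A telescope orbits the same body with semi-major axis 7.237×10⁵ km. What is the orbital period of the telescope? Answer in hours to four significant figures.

T₂ ≈ 95.46 hours

Kepler's third law: T² ∝ a³, so T₂ = T₁ (a₂/a₁)^(3/2).
a₂/a₁ = 6.899, (a₂/a₁)^(3/2) = 18.12.
T₂ = 5.268 × 18.12 = 95.46 hours.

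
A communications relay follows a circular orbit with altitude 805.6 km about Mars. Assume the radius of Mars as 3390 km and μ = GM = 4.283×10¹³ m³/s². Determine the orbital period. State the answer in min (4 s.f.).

T ≈ 137.5 min

r = 3390 + 805.6 = 4195.6 km = 4.1956×10⁶ m.
Kepler's third law: T = 2π√(r³/μ) = 2π√((4.196×10⁶)³ / 4.283×10¹³).
r³/μ = 1.724×10⁶ s², so T = 2π × 1.313×10³ = 8.251×10³ s.
Converting: 8.251×10³ s ÷ 60.00 = 137.5 min.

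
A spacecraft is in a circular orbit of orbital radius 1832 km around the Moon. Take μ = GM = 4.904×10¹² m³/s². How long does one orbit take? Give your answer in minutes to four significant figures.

r = 1832 km = 1.832×10⁶ m.
Kepler's third law: T = 2π√(r³/μ) = 2π√((1.832×10⁶)³ / 4.904×10¹²).
r³/μ = 1.254×10⁶ s², so T = 2π × 1.120×10³ = 7.035×10³ s.
Converting: 7.035×10³ s ÷ 60.00 = 117.3 minutes.

T ≈ 117.3 minutes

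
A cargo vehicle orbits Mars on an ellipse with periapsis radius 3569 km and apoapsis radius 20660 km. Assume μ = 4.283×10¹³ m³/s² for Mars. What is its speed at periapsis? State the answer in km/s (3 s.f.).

Semi-major axis a = (r_p + r_a)/2 = 12114 km = 1.211×10⁷ m.
Vis-viva: v² = μ(2/r − 1/a) = 4.283×10¹³ × (5.604×10⁻⁷ − 8.255×10⁻⁸) = 2.047×10⁷ m²/s².
v = 4524 m/s = 4.524 km/s.

v ≈ 4.52 km/s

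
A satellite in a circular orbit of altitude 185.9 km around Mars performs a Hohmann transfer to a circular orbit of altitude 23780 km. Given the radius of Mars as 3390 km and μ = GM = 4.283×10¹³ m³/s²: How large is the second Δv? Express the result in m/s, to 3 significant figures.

Δv ≈ 650 m/s

r₁ = 3390 + 185.9 = 3575.9 km = 3.5759×10⁶ m.
r₂ = 3390 + 23780 = 27170 km = 2.7170×10⁷ m.
Transfer ellipse a_t = (r₁ + r₂)/2 = 1.537×10⁷ m.
At r₁: circular v_c1 = √(μ/r₁) = 3461 m/s; transfer-periapsis v_p = √[μ(2/r₁ − 1/a_t)] = 4601 m/s.
At r₂: circular v_c2 = √(μ/r₂) = 1256 m/s; transfer-apoapsis v_a = √[μ(2/r₂ − 1/a_t)] = 605.5 m/s.
Δv₂ = v_c2 − v_a = 650.0 m/s.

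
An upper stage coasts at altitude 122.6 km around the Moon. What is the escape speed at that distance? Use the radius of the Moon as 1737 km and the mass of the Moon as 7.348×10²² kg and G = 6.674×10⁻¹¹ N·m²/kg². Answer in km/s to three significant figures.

μ = GM = 6.674×10⁻¹¹ × 7.348×10²² = 4.904×10¹² m³/s².
r = 1737 + 122.6 = 1859.6 km = 1.8596×10⁶ m.
Escape speed v_esc = √(2μ/r) = √(2 × 4.904×10¹² / 1.860×10⁶) = √(5.274×10⁶) = 2297 m/s.
= 2.297 km/s.

v_esc ≈ 2.30 km/s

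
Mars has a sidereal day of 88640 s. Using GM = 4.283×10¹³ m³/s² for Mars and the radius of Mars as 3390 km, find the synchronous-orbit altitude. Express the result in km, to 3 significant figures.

A synchronous orbit has period T, so by Kepler's third law a = (μT²/4π²)^(1/3).
μT²/4π² = 4.283×10¹³ × (8.864×10⁴)² / 39.48 = 8.524×10²¹ m³.
a = 2.043×10⁷ m = 20428 km.
Altitude h = a − R = 20428 − 3390 = 17038 km.

h_sync ≈ 17000 km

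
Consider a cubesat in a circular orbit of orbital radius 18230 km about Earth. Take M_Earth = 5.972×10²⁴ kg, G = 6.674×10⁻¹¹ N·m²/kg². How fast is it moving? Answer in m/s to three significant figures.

μ = GM = 6.674×10⁻¹¹ × 5.972×10²⁴ = 3.986×10¹⁴ m³/s².
r = 18230 km = 1.823×10⁷ m.
For a circular orbit v = √(μ/r) = √(3.986×10¹⁴ / 1.823×10⁷) = √(2.186×10⁷) = 4676 m/s.

v ≈ 4680 m/s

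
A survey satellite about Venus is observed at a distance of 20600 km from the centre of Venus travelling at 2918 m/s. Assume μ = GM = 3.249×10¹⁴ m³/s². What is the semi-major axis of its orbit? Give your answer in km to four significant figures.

a ≈ 14110 km

r = 2.060×10⁷ m.
Vis-viva rearranged: 1/a = 2/r − v²/μ = 9.709×10⁻⁸ − 2.621×10⁻⁸ = 7.088×10⁻⁸ m⁻¹.
a = 1.411×10⁷ m = 14108 km.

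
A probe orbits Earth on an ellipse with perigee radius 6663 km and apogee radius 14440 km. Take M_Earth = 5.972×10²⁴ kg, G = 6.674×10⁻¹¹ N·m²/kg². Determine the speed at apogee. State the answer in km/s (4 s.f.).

μ = GM = 6.674×10⁻¹¹ × 5.972×10²⁴ = 3.986×10¹⁴ m³/s².
Semi-major axis a = (r_p + r_a)/2 = 10552 km = 1.055×10⁷ m.
Vis-viva: v² = μ(2/r − 1/a) = 3.986×10¹⁴ × (1.385×10⁻⁷ − 9.477×10⁻⁸) = 1.743×10⁷ m²/s².
v = 4175 m/s = 4.175 km/s.

v ≈ 4.175 km/s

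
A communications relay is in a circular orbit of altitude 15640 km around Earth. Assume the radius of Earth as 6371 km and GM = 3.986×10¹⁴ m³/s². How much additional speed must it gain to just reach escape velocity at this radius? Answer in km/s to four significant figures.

Δv ≈ 1.763 km/s

r = 6371 + 15640 = 22011 km = 2.2011×10⁷ m.
Circular speed v_c = √(μ/r) = 4255 m/s.
Escape speed v_esc = √(2μ/r) = √2 × v_c = 6018 m/s.
Δv = v_esc − v_c = 1763 m/s = 1.763 km/s.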